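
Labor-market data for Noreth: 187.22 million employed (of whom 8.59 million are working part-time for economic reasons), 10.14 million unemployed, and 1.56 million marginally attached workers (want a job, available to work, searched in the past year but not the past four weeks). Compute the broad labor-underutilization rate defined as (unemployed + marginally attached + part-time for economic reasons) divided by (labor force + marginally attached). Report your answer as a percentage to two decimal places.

Labor force = 187.22 + 10.14 = 197.36 million.
Numerator = 10.14 + 1.56 + 8.59 = 20.29 million.
Denominator = 197.36 + 1.56 = 198.92 million.
Broad rate = 20.29 / 198.92 = 10.20%.

Broad underutilization rate ≈ 10.20%.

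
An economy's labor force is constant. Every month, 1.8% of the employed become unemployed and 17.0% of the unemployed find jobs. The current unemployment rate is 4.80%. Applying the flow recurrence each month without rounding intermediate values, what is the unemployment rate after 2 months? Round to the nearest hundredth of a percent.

With a fixed labor force, u_{t+1} = u_t + s·(1−u_t) − f·u_t = u_t·(1−s−f) + s.
Here 1−s−f = 0.812 and s = 0.018.
u_1 = 0.048000 × 0.812 + 0.018 = 0.056976.
u_2 = 0.056976 × 0.812 + 0.018 = 0.064265.

Unemployment rate after two months ≈ 6.43%.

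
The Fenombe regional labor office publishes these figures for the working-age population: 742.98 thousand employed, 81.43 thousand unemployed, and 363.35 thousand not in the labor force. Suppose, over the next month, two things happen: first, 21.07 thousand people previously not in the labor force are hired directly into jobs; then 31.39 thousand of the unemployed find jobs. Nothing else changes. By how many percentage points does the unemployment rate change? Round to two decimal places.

The unemployment rate changes by −3.96 percentage points.

Initially, labor force = 742.98 + 81.43 = 824.41 thousand, so u = 81.43/824.41 = 9.88%.
After the first change, employed and labor force both rise by 21.07; unemployed unchanged → E = 764.05, U = 81.43, labor force = 845.48 thousand.
After the second change, unemployed falls and employed rises by 31.39; labor force unchanged → E = 795.44, U = 50.04, labor force = 845.48 thousand.
New unemployment rate = 50.04 / 845.48 = 5.92%.
Change = 5.92% − 9.88% = −3.96 percentage points.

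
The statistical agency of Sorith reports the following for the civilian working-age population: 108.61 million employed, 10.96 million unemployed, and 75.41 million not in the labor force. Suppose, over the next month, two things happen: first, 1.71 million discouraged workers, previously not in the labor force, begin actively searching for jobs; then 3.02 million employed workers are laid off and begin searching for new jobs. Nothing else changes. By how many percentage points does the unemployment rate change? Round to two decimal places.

Initially, labor force = 108.61 + 10.96 = 119.57 million, so u = 10.96/119.57 = 9.17%.
After the first change, unemployed and labor force both rise by 1.71 → E = 108.61, U = 12.67, labor force = 121.28 million.
After the second change, employed falls and unemployed rises by 3.02; labor force unchanged → E = 105.59, U = 15.69, labor force = 121.28 million.
New unemployment rate = 15.69 / 121.28 = 12.94%.
Change = 12.94% − 9.17% = +3.77 percentage points.

The unemployment rate changes by +3.77 percentage points.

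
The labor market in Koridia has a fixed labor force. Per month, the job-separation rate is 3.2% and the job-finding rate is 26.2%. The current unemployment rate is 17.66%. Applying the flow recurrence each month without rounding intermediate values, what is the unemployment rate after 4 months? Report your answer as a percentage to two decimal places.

With a fixed labor force, u_{t+1} = u_t + s·(1−u_t) − f·u_t = u_t·(1−s−f) + s.
Here 1−s−f = 0.706 and s = 0.032.
u_1 = 0.176600 × 0.706 + 0.032 = 0.156680.
u_2 = 0.156680 × 0.706 + 0.032 = 0.142616.
u_3 = 0.142616 × 0.706 + 0.032 = 0.132687.
u_4 = 0.132687 × 0.706 + 0.032 = 0.125677.

Unemployment rate after four months ≈ 12.57%.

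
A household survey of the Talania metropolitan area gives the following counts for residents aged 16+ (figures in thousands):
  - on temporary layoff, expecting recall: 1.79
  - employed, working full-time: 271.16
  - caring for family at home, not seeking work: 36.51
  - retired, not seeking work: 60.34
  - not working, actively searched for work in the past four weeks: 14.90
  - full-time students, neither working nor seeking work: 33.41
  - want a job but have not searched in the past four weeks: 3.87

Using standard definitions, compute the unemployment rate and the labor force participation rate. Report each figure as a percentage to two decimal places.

Unemployment rate ≈ 5.80%; labor force participation rate ≈ 68.21%.

Employed = 271.16 thousand.
Unemployed = 1.79 + 14.90 = 16.69 thousand (jobless and actively searching, or on temporary layoff).
Labor force = 271.16 + 16.69 = 287.85 thousand.
Not in labor force = 36.51 + 60.34 + 33.41 + 3.87 = 134.13 thousand (those not working and not actively searching are outside the labor force — including those who want a job but have given up searching).
Civilian working-age population = 287.85 + 134.13 = 421.98 thousand.
Unemployment rate = 16.69 / 287.85 = 5.80%.
Labor force participation rate = 287.85 / 421.98 = 68.21%.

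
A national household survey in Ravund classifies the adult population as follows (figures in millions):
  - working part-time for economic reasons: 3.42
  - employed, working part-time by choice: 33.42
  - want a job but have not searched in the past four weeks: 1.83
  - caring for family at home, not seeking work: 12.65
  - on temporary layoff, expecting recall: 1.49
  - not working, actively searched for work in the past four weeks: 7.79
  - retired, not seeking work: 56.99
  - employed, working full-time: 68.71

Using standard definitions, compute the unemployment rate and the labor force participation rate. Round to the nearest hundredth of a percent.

Employed = 3.42 + 33.42 + 68.71 = 105.55 million (anyone who worked, including part-time for economic reasons, counts as employed).
Unemployed = 1.49 + 7.79 = 9.28 million (jobless and actively searching, or on temporary layoff).
Labor force = 105.55 + 9.28 = 114.83 million.
Not in labor force = 1.83 + 12.65 + 56.99 = 71.47 million (those not working and not actively searching are outside the labor force — including those who want a job but have given up searching).
Civilian working-age population = 114.83 + 71.47 = 186.30 million.
Unemployment rate = 9.28 / 114.83 = 8.08%.
Labor force participation rate = 114.83 / 186.30 = 61.64%.

Unemployment rate ≈ 8.08%; labor force participation rate ≈ 61.64%.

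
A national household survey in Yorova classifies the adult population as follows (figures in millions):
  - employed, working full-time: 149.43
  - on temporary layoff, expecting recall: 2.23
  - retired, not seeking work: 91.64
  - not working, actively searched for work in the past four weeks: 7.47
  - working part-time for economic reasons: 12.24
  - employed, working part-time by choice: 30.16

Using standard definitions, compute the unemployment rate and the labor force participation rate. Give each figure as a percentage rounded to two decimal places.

Unemployment rate ≈ 4.81%; labor force participation rate ≈ 68.74%.

Employed = 149.43 + 12.24 + 30.16 = 191.83 million (anyone who worked, including part-time for economic reasons, counts as employed).
Unemployed = 2.23 + 7.47 = 9.70 million (jobless and actively searching, or on temporary layoff).
Labor force = 191.83 + 9.70 = 201.53 million.
Not in labor force = 91.64 million (those not working and not actively searching are outside the labor force).
Civilian working-age population = 201.53 + 91.64 = 293.17 million.
Unemployment rate = 9.70 / 201.53 = 4.81%.
Labor force participation rate = 201.53 / 293.17 = 68.74%.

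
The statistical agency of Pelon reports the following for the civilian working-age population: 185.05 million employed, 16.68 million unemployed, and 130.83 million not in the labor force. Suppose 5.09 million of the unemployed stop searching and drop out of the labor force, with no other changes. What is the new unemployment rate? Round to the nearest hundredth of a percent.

Initially, labor force = 185.05 + 16.68 = 201.73 million, so u = 16.68/201.73 = 8.27%.
After the change, unemployed and labor force both fall by 5.09 → E = 185.05, U = 11.59, labor force = 196.64 million.
New unemployment rate = 11.59 / 196.64 = 5.89%.

New unemployment rate ≈ 5.89%.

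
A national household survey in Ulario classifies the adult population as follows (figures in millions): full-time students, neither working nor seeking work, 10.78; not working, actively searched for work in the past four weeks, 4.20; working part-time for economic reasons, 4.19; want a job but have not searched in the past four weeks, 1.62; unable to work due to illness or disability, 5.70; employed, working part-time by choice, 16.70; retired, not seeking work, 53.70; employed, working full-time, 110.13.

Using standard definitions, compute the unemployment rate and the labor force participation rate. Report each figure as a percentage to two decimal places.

Unemployment rate ≈ 3.11%; labor force participation rate ≈ 65.32%.

Employed = 4.19 + 16.70 + 110.13 = 131.02 million (anyone who worked, including part-time for economic reasons, counts as employed).
Unemployed = 4.20 million.
Labor force = 131.02 + 4.20 = 135.22 million.
Not in labor force = 10.78 + 1.62 + 5.70 + 53.70 = 71.80 million (those not working and not actively searching are outside the labor force — including those who want a job but have given up searching).
Civilian working-age population = 135.22 + 71.80 = 207.02 million.
Unemployment rate = 4.20 / 135.22 = 3.11%.
Labor force participation rate = 135.22 / 207.02 = 65.32%.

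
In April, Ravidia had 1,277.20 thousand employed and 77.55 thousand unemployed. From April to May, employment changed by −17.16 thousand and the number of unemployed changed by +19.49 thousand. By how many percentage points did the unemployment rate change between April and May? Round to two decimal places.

April: labor force = 1,277.20 + 77.55 = 1,354.75; u = 77.55/1,354.75 = 5.72%.
May: labor force = 1,260.04 + 97.04 = 1,357.08; u = 97.04/1,357.08 = 7.15%.
Change = 7.15% − 5.72% = +1.43 pp.

The unemployment rate changed by +1.43 percentage points.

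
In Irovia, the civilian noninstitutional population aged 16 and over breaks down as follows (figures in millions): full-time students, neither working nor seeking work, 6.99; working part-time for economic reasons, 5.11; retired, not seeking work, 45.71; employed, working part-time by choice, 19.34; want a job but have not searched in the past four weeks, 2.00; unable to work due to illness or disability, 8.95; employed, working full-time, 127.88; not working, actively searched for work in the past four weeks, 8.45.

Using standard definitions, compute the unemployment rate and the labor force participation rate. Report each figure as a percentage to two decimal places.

Employed = 5.11 + 19.34 + 127.88 = 152.33 million (anyone who worked, including part-time for economic reasons, counts as employed).
Unemployed = 8.45 million.
Labor force = 152.33 + 8.45 = 160.78 million.
Not in labor force = 6.99 + 45.71 + 2.00 + 8.95 = 63.65 million (those not working and not actively searching are outside the labor force — including those who want a job but have given up searching).
Civilian working-age population = 160.78 + 63.65 = 224.43 million.
Unemployment rate = 8.45 / 160.78 = 5.26%.
Labor force participation rate = 160.78 / 224.43 = 71.64%.

Unemployment rate ≈ 5.26%; labor force participation rate ≈ 71.64%.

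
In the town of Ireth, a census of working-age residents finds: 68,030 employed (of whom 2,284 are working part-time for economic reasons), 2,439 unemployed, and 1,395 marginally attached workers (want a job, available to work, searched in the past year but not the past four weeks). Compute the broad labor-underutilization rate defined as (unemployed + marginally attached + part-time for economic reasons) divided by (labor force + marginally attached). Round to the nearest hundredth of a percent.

Broad underutilization rate ≈ 8.51%.

Labor force = 68,030 + 2,439 = 70,469.
Numerator = 2,439 + 1,395 + 2,284 = 6,118.
Denominator = 70,469 + 1,395 = 71,864.
Broad rate = 6,118 / 71,864 = 8.51%.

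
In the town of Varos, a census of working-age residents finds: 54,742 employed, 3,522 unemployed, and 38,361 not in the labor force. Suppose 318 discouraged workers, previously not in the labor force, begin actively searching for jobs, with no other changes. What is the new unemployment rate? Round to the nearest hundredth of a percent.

New unemployment rate ≈ 6.55%.

Initially, labor force = 54,742 + 3,522 = 58,264, so u = 3,522/58,264 = 6.04%.
After the change, unemployed and labor force both rise by 318 → E = 54,742, U = 3,840, labor force = 58,582.
New unemployment rate = 3,840 / 58,582 = 6.55%.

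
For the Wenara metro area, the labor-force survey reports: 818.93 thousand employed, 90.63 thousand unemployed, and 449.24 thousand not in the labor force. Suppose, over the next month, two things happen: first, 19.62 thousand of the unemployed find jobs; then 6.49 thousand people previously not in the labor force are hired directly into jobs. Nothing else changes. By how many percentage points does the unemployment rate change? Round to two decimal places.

Initially, labor force = 818.93 + 90.63 = 909.56 thousand, so u = 90.63/909.56 = 9.96%.
After the first change, unemployed falls and employed rises by 19.62; labor force unchanged → E = 838.55, U = 71.01, labor force = 909.56 thousand.
After the second change, employed and labor force both rise by 6.49; unemployed unchanged → E = 845.04, U = 71.01, labor force = 916.05 thousand.
New unemployment rate = 71.01 / 916.05 = 7.75%.
Change = 7.75% − 9.96% = −2.21 percentage points.

The unemployment rate changes by −2.21 percentage points.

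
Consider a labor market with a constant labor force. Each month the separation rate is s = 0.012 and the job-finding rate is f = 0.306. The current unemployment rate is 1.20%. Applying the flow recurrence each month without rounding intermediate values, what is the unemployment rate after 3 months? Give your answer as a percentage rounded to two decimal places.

With a fixed labor force, u_{t+1} = u_t + s·(1−u_t) − f·u_t = u_t·(1−s−f) + s.
Here 1−s−f = 0.682 and s = 0.012.
u_1 = 0.012000 × 0.682 + 0.012 = 0.020184.
u_2 = 0.020184 × 0.682 + 0.012 = 0.025765.
u_3 = 0.025765 × 0.682 + 0.012 = 0.029572.

Unemployment rate after three months ≈ 2.96%.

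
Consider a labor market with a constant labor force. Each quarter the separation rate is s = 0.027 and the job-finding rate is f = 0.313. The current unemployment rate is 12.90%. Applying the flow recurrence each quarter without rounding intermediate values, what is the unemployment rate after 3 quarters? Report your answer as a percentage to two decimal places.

Unemployment rate after three quarters ≈ 9.37%.

With a fixed labor force, u_{t+1} = u_t + s·(1−u_t) − f·u_t = u_t·(1−s−f) + s.
Here 1−s−f = 0.660 and s = 0.027.
u_1 = 0.129000 × 0.660 + 0.027 = 0.112140.
u_2 = 0.112140 × 0.660 + 0.027 = 0.101012.
u_3 = 0.101012 × 0.660 + 0.027 = 0.093668.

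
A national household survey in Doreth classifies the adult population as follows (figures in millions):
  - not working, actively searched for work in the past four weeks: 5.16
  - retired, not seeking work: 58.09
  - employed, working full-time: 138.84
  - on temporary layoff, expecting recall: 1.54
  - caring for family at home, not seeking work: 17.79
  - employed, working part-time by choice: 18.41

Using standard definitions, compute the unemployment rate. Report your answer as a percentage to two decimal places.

Unemployment rate ≈ 4.09%.

Employed = 138.84 + 18.41 = 157.25 million.
Unemployed = 5.16 + 1.54 = 6.70 million (jobless and actively searching, or on temporary layoff).
Labor force = 157.25 + 6.70 = 163.95 million.
Unemployment rate = 6.70 / 163.95 = 4.09%.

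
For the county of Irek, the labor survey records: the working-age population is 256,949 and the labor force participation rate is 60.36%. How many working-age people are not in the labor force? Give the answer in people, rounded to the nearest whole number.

Share not in the labor force = 1 − 0.6036 = 0.3964.
Not in labor force = 0.3964 × 256,949 ≈ 101,855.

About 101,855 are not in the labor force.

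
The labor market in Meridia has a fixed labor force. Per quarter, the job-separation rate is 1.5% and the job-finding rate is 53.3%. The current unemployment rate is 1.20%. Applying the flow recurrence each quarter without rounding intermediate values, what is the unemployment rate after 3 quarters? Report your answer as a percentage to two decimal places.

Unemployment rate after three quarters ≈ 2.60%.

With a fixed labor force, u_{t+1} = u_t + s·(1−u_t) − f·u_t = u_t·(1−s−f) + s.
Here 1−s−f = 0.452 and s = 0.015.
u_1 = 0.012000 × 0.452 + 0.015 = 0.020424.
u_2 = 0.020424 × 0.452 + 0.015 = 0.024232.
u_3 = 0.024232 × 0.452 + 0.015 = 0.025953.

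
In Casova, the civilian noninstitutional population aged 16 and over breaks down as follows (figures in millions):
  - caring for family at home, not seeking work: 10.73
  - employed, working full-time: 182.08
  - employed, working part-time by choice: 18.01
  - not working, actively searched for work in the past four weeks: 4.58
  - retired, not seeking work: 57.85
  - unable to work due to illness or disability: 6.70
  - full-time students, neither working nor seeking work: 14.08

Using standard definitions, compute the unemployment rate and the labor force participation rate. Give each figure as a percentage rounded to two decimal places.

Employed = 182.08 + 18.01 = 200.09 million.
Unemployed = 4.58 million.
Labor force = 200.09 + 4.58 = 204.67 million.
Not in labor force = 10.73 + 57.85 + 6.70 + 14.08 = 89.36 million (those not working and not actively searching are outside the labor force).
Civilian working-age population = 204.67 + 89.36 = 294.03 million.
Unemployment rate = 4.58 / 204.67 = 2.24%.
Labor force participation rate = 204.67 / 294.03 = 69.61%.

Unemployment rate ≈ 2.24%; labor force participation rate ≈ 69.61%.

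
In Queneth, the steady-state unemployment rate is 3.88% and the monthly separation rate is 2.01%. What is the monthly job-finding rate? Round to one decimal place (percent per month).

Job-finding rate ≈ 49.8% per month.

From u* = s/(s+f): f = s·(1−u)/u.
f = 2.01 × (1 − 0.0388) / 0.0388 = 1.9320 / 0.0388 ≈ 49.8% per month.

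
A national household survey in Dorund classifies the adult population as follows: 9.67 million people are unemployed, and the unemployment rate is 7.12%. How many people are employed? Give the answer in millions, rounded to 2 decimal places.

Labor force = U / u = 9.67 / 0.0712 ≈ 135.81 million.
Employed = labor force − unemployed = 135.81 − 9.67 = 126.14 million.

About 126.14 million are employed.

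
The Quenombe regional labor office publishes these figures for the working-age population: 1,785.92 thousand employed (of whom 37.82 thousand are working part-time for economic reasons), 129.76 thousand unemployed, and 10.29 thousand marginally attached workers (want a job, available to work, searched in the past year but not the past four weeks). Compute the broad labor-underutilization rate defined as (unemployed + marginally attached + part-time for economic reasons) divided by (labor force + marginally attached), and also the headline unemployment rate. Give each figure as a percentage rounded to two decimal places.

Broad underutilization rate ≈ 9.24%; headline unemployment rate ≈ 6.77%.

Labor force = 1,785.92 + 129.76 = 1,915.68 thousand.
Numerator = 129.76 + 10.29 + 37.82 = 177.87 thousand.
Denominator = 1,915.68 + 10.29 = 1,925.97 thousand.
Broad rate = 177.87 / 1,925.97 = 9.24%.
Headline unemployment rate = 129.76 / 1,915.68 = 6.77%.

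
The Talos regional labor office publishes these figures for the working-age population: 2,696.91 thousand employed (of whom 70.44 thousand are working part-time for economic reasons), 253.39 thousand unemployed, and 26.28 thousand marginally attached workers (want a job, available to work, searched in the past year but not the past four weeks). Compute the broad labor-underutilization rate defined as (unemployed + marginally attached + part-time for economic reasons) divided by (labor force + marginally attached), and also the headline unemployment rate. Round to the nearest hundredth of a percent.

Labor force = 2,696.91 + 253.39 = 2,950.30 thousand.
Numerator = 253.39 + 26.28 + 70.44 = 350.11 thousand.
Denominator = 2,950.30 + 26.28 = 2,976.58 thousand.
Broad rate = 350.11 / 2,976.58 = 11.76%.
Headline unemployment rate = 253.39 / 2,950.30 = 8.59%.

Broad underutilization rate ≈ 11.76%; headline unemployment rate ≈ 8.59%.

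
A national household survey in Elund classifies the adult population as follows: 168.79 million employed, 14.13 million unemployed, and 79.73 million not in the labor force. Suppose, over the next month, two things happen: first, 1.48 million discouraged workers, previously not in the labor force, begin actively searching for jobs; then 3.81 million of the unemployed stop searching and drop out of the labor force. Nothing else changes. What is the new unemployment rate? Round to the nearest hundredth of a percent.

New unemployment rate ≈ 6.53%.

Initially, labor force = 168.79 + 14.13 = 182.92 million, so u = 14.13/182.92 = 7.72%.
After the first change, unemployed and labor force both rise by 1.48 → E = 168.79, U = 15.61, labor force = 184.40 million.
After the second change, unemployed and labor force both fall by 3.81 → E = 168.79, U = 11.80, labor force = 180.59 million.
New unemployment rate = 11.80 / 180.59 = 6.53%.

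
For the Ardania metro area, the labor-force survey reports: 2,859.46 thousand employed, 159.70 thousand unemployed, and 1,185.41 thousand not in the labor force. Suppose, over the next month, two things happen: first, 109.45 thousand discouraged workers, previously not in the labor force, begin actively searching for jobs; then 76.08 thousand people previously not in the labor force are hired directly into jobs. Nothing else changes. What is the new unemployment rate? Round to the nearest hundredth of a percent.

New unemployment rate ≈ 8.40%.

Initially, labor force = 2,859.46 + 159.70 = 3,019.16 thousand, so u = 159.70/3,019.16 = 5.29%.
After the first change, unemployed and labor force both rise by 109.45 → E = 2,859.46, U = 269.15, labor force = 3,128.61 thousand.
After the second change, employed and labor force both rise by 76.08; unemployed unchanged → E = 2,935.54, U = 269.15, labor force = 3,204.69 thousand.
New unemployment rate = 269.15 / 3,204.69 = 8.40%.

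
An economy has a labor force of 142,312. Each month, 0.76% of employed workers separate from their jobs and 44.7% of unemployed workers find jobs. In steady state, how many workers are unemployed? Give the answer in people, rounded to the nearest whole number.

About 2,379 are unemployed in steady state.

Steady-state unemployment rate u* = s/(s+f) = 0.76/(0.76+44.7) = 0.016718.
Unemployed = u* × labor force = 0.016718 × 142,312 ≈ 2,379.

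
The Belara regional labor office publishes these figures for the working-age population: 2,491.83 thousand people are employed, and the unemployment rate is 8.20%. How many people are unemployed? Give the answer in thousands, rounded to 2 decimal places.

About 222.58 thousand are unemployed.

Let U be the number unemployed. The labor force is E + U, and U/(E+U) = 0.0820.
So U = 0.0820 × 2,491.83 / (1 − 0.0820) = 204.3301 / 0.9180 ≈ 222.58 thousand.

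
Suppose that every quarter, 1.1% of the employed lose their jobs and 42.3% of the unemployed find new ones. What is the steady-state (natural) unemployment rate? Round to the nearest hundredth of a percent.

Steady-state unemployment rate ≈ 2.53%.

At steady state the flows balance: s·E = f·U, so U/(E+U) = s/(s+f).
u* = 1.1 / (1.1 + 42.3) = 1.1 / 43.40 = 2.53%.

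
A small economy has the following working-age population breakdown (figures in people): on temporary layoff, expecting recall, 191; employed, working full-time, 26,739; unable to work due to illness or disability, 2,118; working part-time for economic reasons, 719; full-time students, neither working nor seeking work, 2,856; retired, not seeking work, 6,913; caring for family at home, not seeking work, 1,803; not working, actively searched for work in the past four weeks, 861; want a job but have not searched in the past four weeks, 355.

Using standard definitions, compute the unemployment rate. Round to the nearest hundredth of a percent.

Unemployment rate ≈ 3.69%.

Employed = 26,739 + 719 = 27,458 (anyone who worked, including part-time for economic reasons, counts as employed).
Unemployed = 191 + 861 = 1,052 (jobless and actively searching, or on temporary layoff).
Labor force = 27,458 + 1,052 = 28,510.
Unemployment rate = 1,052 / 28,510 = 3.69%.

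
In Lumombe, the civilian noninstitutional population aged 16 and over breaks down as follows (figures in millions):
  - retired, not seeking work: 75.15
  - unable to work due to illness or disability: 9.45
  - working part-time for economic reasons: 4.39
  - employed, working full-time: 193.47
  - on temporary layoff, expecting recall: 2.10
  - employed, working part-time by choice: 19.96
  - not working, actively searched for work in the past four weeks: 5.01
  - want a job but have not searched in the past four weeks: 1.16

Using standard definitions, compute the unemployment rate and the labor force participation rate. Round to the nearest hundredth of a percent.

Employed = 4.39 + 193.47 + 19.96 = 217.82 million (anyone who worked, including part-time for economic reasons, counts as employed).
Unemployed = 2.10 + 5.01 = 7.11 million (jobless and actively searching, or on temporary layoff).
Labor force = 217.82 + 7.11 = 224.93 million.
Not in labor force = 75.15 + 9.45 + 1.16 = 85.76 million (those not working and not actively searching are outside the labor force — including those who want a job but have given up searching).
Civilian working-age population = 224.93 + 85.76 = 310.69 million.
Unemployment rate = 7.11 / 224.93 = 3.16%.
Labor force participation rate = 224.93 / 310.69 = 72.40%.

Unemployment rate ≈ 3.16%; labor force participation rate ≈ 72.40%.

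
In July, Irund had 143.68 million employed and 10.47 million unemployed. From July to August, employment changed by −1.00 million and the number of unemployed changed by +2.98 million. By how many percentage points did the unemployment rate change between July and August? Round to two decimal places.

The unemployment rate changed by +1.82 percentage points.

July: labor force = 143.68 + 10.47 = 154.15; u = 10.47/154.15 = 6.79%.
August: labor force = 142.68 + 13.45 = 156.13; u = 13.45/156.13 = 8.61%.
Change = 8.61% − 6.79% = +1.82 pp.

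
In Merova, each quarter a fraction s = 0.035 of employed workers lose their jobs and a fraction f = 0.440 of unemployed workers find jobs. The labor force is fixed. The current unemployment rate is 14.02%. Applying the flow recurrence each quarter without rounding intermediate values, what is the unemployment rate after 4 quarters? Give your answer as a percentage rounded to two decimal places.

Unemployment rate after four quarters ≈ 7.87%.

With a fixed labor force, u_{t+1} = u_t + s·(1−u_t) − f·u_t = u_t·(1−s−f) + s.
Here 1−s−f = 0.525 and s = 0.035.
u_1 = 0.140200 × 0.525 + 0.035 = 0.108605.
u_2 = 0.108605 × 0.525 + 0.035 = 0.092018.
u_3 = 0.092018 × 0.525 + 0.035 = 0.083309.
u_4 = 0.083309 × 0.525 + 0.035 = 0.078737.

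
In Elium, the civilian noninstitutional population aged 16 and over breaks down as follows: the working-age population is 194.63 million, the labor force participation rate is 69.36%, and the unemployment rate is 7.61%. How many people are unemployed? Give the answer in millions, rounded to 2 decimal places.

About 10.27 million are unemployed.

Labor force = 0.6936 × 194.63 = 135.00 million.
Unemployed = 0.0761 × 135.00 ≈ 10.27 million.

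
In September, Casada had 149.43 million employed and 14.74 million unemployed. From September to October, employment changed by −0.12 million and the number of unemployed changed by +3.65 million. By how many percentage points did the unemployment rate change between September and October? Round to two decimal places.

The unemployment rate changed by +1.99 percentage points.

September: labor force = 149.43 + 14.74 = 164.17; u = 14.74/164.17 = 8.98%.
October: labor force = 149.31 + 18.39 = 167.70; u = 18.39/167.70 = 10.97%.
Change = 10.97% − 8.98% = +1.99 pp.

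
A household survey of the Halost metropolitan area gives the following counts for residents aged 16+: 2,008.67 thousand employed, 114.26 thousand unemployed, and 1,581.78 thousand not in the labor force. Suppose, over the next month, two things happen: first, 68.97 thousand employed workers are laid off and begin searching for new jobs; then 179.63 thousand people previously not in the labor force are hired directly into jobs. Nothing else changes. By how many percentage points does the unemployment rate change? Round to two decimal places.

Initially, labor force = 2,008.67 + 114.26 = 2,122.93 thousand, so u = 114.26/2,122.93 = 5.38%.
After the first change, employed falls and unemployed rises by 68.97; labor force unchanged → E = 1,939.70, U = 183.23, labor force = 2,122.93 thousand.
After the second change, employed and labor force both rise by 179.63; unemployed unchanged → E = 2,119.33, U = 183.23, labor force = 2,302.56 thousand.
New unemployment rate = 183.23 / 2,302.56 = 7.96%.
Change = 7.96% − 5.38% = +2.58 percentage points.

The unemployment rate changes by +2.58 percentage points.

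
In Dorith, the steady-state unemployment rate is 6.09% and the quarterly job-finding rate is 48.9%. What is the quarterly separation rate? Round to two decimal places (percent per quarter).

Separation rate ≈ 3.17% per quarter.

From u* = s/(s+f): s = u·f/(1−u).
s = 0.0609 × 48.9 / (1 − 0.0609) = 2.9780 / 0.9391 ≈ 3.17% per quarter.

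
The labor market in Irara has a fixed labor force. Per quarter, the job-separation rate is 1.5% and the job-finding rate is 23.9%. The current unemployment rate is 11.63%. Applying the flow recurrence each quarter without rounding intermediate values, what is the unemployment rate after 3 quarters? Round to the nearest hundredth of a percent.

Unemployment rate after three quarters ≈ 8.28%.

With a fixed labor force, u_{t+1} = u_t + s·(1−u_t) − f·u_t = u_t·(1−s−f) + s.
Here 1−s−f = 0.746 and s = 0.015.
u_1 = 0.116300 × 0.746 + 0.015 = 0.101760.
u_2 = 0.101760 × 0.746 + 0.015 = 0.090913.
u_3 = 0.090913 × 0.746 + 0.015 = 0.082821.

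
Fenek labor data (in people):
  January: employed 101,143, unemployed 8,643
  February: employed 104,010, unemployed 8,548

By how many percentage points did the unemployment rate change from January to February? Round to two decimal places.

The unemployment rate changed by −0.28 percentage points.

January: labor force = 101,143 + 8,643 = 109,786; u = 8,643/109,786 = 7.87%.
February: labor force = 104,010 + 8,548 = 112,558; u = 8,548/112,558 = 7.59%.
Change = 7.59% − 7.87% = −0.28 pp.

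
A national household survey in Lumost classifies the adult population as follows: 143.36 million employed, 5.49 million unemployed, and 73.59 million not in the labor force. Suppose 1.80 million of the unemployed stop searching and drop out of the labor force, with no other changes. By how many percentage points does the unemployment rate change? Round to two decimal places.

The unemployment rate changes by −1.18 percentage points.

Initially, labor force = 143.36 + 5.49 = 148.85 million, so u = 5.49/148.85 = 3.69%.
After the change, unemployed and labor force both fall by 1.80 → E = 143.36, U = 3.69, labor force = 147.05 million.
New unemployment rate = 3.69 / 147.05 = 2.51%.
Change = 2.51% − 3.69% = −1.18 percentage points.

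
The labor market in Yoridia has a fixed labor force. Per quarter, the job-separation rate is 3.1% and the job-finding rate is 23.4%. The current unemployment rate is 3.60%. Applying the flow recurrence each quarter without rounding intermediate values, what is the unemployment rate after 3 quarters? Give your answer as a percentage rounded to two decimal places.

With a fixed labor force, u_{t+1} = u_t + s·(1−u_t) − f·u_t = u_t·(1−s−f) + s.
Here 1−s−f = 0.735 and s = 0.031.
u_1 = 0.036000 × 0.735 + 0.031 = 0.057460.
u_2 = 0.057460 × 0.735 + 0.031 = 0.073233.
u_3 = 0.073233 × 0.735 + 0.031 = 0.084826.

Unemployment rate after three quarters ≈ 8.48%.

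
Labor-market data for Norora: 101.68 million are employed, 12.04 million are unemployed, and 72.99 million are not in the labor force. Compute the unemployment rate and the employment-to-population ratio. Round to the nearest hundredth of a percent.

Labor force = employed + unemployed = 101.68 + 12.04 = 113.72 million.
Working-age population = 113.72 + 72.99 = 186.71 million.
Unemployment rate = 12.04 / 113.72 = 10.59%.
Employment-population ratio = 101.68 / 186.71 = 54.46%.

Unemployment rate ≈ 10.59%; employment-population ratio ≈ 54.46%.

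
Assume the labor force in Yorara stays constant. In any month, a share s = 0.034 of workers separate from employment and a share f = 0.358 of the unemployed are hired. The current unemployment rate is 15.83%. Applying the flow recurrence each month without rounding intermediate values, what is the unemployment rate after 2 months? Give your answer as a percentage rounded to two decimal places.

With a fixed labor force, u_{t+1} = u_t + s·(1−u_t) − f·u_t = u_t·(1−s−f) + s.
Here 1−s−f = 0.608 and s = 0.034.
u_1 = 0.158300 × 0.608 + 0.034 = 0.130246.
u_2 = 0.130246 × 0.608 + 0.034 = 0.113190.

Unemployment rate after two months ≈ 11.32%.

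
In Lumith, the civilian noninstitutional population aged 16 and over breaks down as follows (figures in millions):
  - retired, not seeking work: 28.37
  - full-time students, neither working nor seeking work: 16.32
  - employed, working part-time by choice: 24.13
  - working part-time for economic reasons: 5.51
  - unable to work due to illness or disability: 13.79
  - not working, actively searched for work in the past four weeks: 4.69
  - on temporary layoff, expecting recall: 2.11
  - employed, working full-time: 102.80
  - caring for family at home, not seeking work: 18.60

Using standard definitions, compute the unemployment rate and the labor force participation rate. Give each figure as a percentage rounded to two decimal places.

Employed = 24.13 + 5.51 + 102.80 = 132.44 million (anyone who worked, including part-time for economic reasons, counts as employed).
Unemployed = 4.69 + 2.11 = 6.80 million (jobless and actively searching, or on temporary layoff).
Labor force = 132.44 + 6.80 = 139.24 million.
Not in labor force = 28.37 + 16.32 + 13.79 + 18.60 = 77.08 million (those not working and not actively searching are outside the labor force).
Civilian working-age population = 139.24 + 77.08 = 216.32 million.
Unemployment rate = 6.80 / 139.24 = 4.88%.
Labor force participation rate = 139.24 / 216.32 = 64.37%.

Unemployment rate ≈ 4.88%; labor force participation rate ≈ 64.37%.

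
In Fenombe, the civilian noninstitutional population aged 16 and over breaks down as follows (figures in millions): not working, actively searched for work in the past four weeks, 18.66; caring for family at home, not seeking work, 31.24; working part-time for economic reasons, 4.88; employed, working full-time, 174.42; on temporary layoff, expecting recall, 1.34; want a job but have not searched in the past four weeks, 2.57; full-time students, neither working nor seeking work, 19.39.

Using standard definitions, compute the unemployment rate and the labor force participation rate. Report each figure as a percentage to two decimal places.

Employed = 4.88 + 174.42 = 179.30 million (anyone who worked, including part-time for economic reasons, counts as employed).
Unemployed = 18.66 + 1.34 = 20.00 million (jobless and actively searching, or on temporary layoff).
Labor force = 179.30 + 20.00 = 199.30 million.
Not in labor force = 31.24 + 2.57 + 19.39 = 53.20 million (those not working and not actively searching are outside the labor force — including those who want a job but have given up searching).
Civilian working-age population = 199.30 + 53.20 = 252.50 million.
Unemployment rate = 20.00 / 199.30 = 10.04%.
Labor force participation rate = 199.30 / 252.50 = 78.93%.

Unemployment rate ≈ 10.04%; labor force participation rate ≈ 78.93%.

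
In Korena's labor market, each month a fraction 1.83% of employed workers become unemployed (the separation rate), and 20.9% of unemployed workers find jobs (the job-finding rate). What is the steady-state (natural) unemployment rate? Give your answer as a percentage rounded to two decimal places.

Steady-state unemployment rate ≈ 8.05%.

At steady state the flows balance: s·E = f·U, so U/(E+U) = s/(s+f).
u* = 1.83 / (1.83 + 20.9) = 1.83 / 22.73 = 8.05%.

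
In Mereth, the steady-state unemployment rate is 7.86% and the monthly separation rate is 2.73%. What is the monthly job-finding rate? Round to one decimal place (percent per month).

From u* = s/(s+f): f = s·(1−u)/u.
f = 2.73 × (1 − 0.0786) / 0.0786 = 2.5154 / 0.0786 ≈ 32.0% per month.

Job-finding rate ≈ 32.0% per month.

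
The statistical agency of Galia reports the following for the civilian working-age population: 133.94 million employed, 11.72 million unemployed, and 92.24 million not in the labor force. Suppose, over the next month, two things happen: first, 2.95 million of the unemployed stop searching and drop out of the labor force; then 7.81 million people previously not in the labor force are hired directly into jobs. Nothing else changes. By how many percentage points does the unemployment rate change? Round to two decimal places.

The unemployment rate changes by −2.22 percentage points.

Initially, labor force = 133.94 + 11.72 = 145.66 million, so u = 11.72/145.66 = 8.05%.
After the first change, unemployed and labor force both fall by 2.95 → E = 133.94, U = 8.77, labor force = 142.71 million.
After the second change, employed and labor force both rise by 7.81; unemployed unchanged → E = 141.75, U = 8.77, labor force = 150.52 million.
New unemployment rate = 8.77 / 150.52 = 5.83%.
Change = 5.83% − 8.05% = −2.22 percentage points.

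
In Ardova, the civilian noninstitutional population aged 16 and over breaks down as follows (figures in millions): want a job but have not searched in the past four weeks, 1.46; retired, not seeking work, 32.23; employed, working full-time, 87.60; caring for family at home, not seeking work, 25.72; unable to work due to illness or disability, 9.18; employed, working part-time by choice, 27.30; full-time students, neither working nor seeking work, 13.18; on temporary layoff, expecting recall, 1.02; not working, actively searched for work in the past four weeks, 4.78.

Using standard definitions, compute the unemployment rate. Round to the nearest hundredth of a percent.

Employed = 87.60 + 27.30 = 114.90 million.
Unemployed = 1.02 + 4.78 = 5.80 million (jobless and actively searching, or on temporary layoff).
Labor force = 114.90 + 5.80 = 120.70 million.
Unemployment rate = 5.80 / 120.70 = 4.81%.

Unemployment rate ≈ 4.81%.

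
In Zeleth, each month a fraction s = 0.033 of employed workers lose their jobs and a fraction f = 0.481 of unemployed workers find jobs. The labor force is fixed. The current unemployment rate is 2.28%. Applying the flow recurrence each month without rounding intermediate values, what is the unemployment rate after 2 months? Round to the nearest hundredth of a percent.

With a fixed labor force, u_{t+1} = u_t + s·(1−u_t) − f·u_t = u_t·(1−s−f) + s.
Here 1−s−f = 0.486 and s = 0.033.
u_1 = 0.022800 × 0.486 + 0.033 = 0.044081.
u_2 = 0.044081 × 0.486 + 0.033 = 0.054423.

Unemployment rate after two months ≈ 5.44%.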